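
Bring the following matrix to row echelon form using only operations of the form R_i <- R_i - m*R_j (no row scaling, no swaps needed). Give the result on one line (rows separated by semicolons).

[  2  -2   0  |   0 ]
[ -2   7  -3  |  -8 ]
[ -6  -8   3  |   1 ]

REF = [2 -2 0 0; 0 5 -3 -8; 0 0 -27/5 -107/5]

Forward elimination:
R2 <- R2 - (-1)*R1:  [  0   5  -3  -8 ]
R3 <- R3 - (-3)*R1:  [   0  -14    3    1 ]
R3 <- R3 - (-14/5)*R2:  [      0       0   -27/5  -107/5 ]
Row echelon form:
[ 2  -2      0  |       0 ]
[ 0   5     -3  |      -8 ]
[ 0   0  -27/5  |  -107/5 ]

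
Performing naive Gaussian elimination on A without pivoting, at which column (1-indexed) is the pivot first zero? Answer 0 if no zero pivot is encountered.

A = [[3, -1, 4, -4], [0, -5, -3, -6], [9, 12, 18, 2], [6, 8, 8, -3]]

first zero-pivot column = 0

Naive forward elimination:
R3 <- R3 - (3)*R1:  [  0  15   6  14 ]
R4 <- R4 - (2)*R1:  [  0  10   0   5 ]
R3 <- R3 - (-3)*R2:  [  0   0  -3  -4 ]
R4 <- R4 - (-2)*R2:  [  0   0  -6  -7 ]
R4 <- R4 - (2)*R3:  [ 0  0  0  1 ]
All pivots nonzero; naive elimination completes without hitting a zero pivot.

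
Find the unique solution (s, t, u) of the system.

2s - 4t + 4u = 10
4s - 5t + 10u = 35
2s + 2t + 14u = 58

Forward elimination on [A|b]:
R2 <- R2 - (2)*R1:  [  0   3   2  15 ]
R3 <- R3 - (1)*R1:  [  0   6  10  48 ]
R3 <- R3 - (2)*R2:  [  0   0   6  18 ]
Row echelon form:
[ 2  -4  4  |  10 ]
[ 0   3  2  |  15 ]
[ 0   0  6  |  18 ]
Back-substitution:
u = (18) / 6 = 3
t = (15 - (2)*(3)) / 3 = 3
s = (10 - (-4)*(3) - (4)*(3)) / 2 = 5

(5, 3, 3)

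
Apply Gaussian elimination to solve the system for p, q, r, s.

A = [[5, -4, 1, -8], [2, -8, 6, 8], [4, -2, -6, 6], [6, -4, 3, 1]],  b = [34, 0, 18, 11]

Forward elimination on [A|b]:
R2 <- R2 - (2/5)*R1:  [     0  -32/5   28/5   56/5  -68/5 ]
R3 <- R3 - (4/5)*R1:  [     0    6/5  -34/5   62/5  -46/5 ]
R4 <- R4 - (6/5)*R1:  [      0     4/5     9/5    53/5  -149/5 ]
R3 <- R3 - (-3/16)*R2:  [     0      0  -23/4   29/2  -47/4 ]
R4 <- R4 - (-1/8)*R2:  [     0      0    5/2     12  -63/2 ]
R4 <- R4 - (-10/23)*R3:  [       0        0        0   421/23  -842/23 ]
Row echelon form:
[ 5     -4      1      -8  |       34 ]
[ 0  -32/5   28/5    56/5  |    -68/5 ]
[ 0      0  -23/4    29/2  |    -47/4 ]
[ 0      0      0  421/23  |  -842/23 ]
Back-substitution:
s = (-842/23) / (421/23) = -2
r = (-47/4 - (29/2)*(-2)) / (-23/4) = -3
q = (-68/5 - (28/5)*(-3) - (56/5)*(-2)) / (-32/5) = -4
p = (34 - (-4)*(-4) - (1)*(-3) - (-8)*(-2)) / 5 = 1

(1, -4, -3, -2)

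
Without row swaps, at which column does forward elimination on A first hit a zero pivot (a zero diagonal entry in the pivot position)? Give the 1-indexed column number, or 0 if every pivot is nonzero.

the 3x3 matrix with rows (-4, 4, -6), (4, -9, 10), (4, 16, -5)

Naive forward elimination:
R2 <- R2 - (-1)*R1:  [  0  -5   4 ]
R3 <- R3 - (-1)*R1:  [   0   20  -11 ]
R3 <- R3 - (-4)*R2:  [ 0  0  5 ]
All pivots nonzero; naive elimination completes without hitting a zero pivot.

first zero-pivot column = 0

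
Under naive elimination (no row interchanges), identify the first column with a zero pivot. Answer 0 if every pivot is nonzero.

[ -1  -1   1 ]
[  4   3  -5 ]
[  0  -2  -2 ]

Naive forward elimination:
R2 <- R2 - (-4)*R1:  [  0  -1  -1 ]
R3 <- R3 - (2)*R2:  [ 0  0  0 ]
Matrix at this point:
[ -1  -1   1 ]
[  0  -1  -1 ]
[  0   0   0 ]
Pivot entry (3,3) in the last row is zero and there are no rows below to swap with -> zero pivot in column 3 (A is singular).

first zero-pivot column = 3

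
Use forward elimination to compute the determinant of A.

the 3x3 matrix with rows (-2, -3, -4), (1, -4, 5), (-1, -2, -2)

det(A) = -3

Forward elimination:
R2 <- R2 - (-1/2)*R1:  [     0  -11/2      3 ]
R3 <- R3 - (1/2)*R1:  [    0  -1/2     0 ]
R3 <- R3 - (1/11)*R2:  [     0      0  -3/11 ]
Upper-triangular form:
[ -2     -3     -4 ]
[  0  -11/2      3 ]
[  0      0  -3/11 ]
det(A) = (-1)^0 * (-2) * (-11/2) * (-3/11) = -3  (0 row swaps -> sign +1)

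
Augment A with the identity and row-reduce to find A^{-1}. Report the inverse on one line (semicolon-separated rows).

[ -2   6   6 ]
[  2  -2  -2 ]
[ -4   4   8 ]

Gauss-Jordan on [A | I]:
R1 <- (1/-2)*R1:  [    1    -3    -3  |  -1/2     0     0 ]
R2 <- R2 - (2)*R1:  [ 0  4  4  |  1  1  0 ]
R3 <- R3 - (-4)*R1:  [  0  -8  -4  |  -2   0   1 ]
R2 <- (1/4)*R2:  [   0    1    1  |  1/4  1/4    0 ]
R1 <- R1 - (-3)*R2:  [   1    0    0  |  1/4  3/4    0 ]
R3 <- R3 - (-8)*R2:  [ 0  0  4  |  0  2  1 ]
R3 <- (1/4)*R3:  [   0    0    1  |    0  1/2  1/4 ]
R2 <- R2 - (1)*R3:  [    0     1     0  |   1/4  -1/4  -1/4 ]
Right block of [I | A^{-1}] is the inverse:
[ 1/4   3/4     0 ]
[ 1/4  -1/4  -1/4 ]
[   0   1/2   1/4 ]

inverse = [1/4 3/4 0; 1/4 -1/4 -1/4; 0 1/2 1/4]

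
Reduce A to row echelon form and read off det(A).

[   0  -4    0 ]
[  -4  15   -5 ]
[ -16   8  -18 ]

Forward elimination:
R1 <-> R2   (pivot in column 1 was zero)
[  -4  15   -5 ]
[   0  -4    0 ]
[ -16   8  -18 ]
R3 <- R3 - (4)*R1:  [   0  -52    2 ]
R3 <- R3 - (13)*R2:  [ 0  0  2 ]
Upper-triangular form:
[ -4  15  -5 ]
[  0  -4   0 ]
[  0   0   2 ]
det(A) = (-1)^1 * (-4) * (-4) * (2) = -32  (1 row swap -> sign -1)

det(A) = -32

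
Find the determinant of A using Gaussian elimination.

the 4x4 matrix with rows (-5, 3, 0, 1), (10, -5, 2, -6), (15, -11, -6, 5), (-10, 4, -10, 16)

Forward elimination:
R2 <- R2 - (-2)*R1:  [  0   1   2  -4 ]
R3 <- R3 - (-3)*R1:  [  0  -2  -6   8 ]
R4 <- R4 - (2)*R1:  [   0   -2  -10   14 ]
R3 <- R3 - (-2)*R2:  [  0   0  -2   0 ]
R4 <- R4 - (-2)*R2:  [  0   0  -6   6 ]
R4 <- R4 - (3)*R3:  [ 0  0  0  6 ]
Upper-triangular form:
[ -5  3   0   1 ]
[  0  1   2  -4 ]
[  0  0  -2   0 ]
[  0  0   0   6 ]
det(A) = (-1)^0 * (-5) * (1) * (-2) * (6) = 60  (0 row swaps -> sign +1)

det(A) = 60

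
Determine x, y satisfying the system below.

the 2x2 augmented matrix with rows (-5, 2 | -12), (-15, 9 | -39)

Forward elimination on [A|b]:
R2 <- R2 - (3)*R1:  [  0   3  -3 ]
Row echelon form:
[ -5  2  |  -12 ]
[  0  3  |   -3 ]
Back-substitution:
y = (-3) / 3 = -1
x = (-12 - (2)*(-1)) / -5 = 2

(2, -1)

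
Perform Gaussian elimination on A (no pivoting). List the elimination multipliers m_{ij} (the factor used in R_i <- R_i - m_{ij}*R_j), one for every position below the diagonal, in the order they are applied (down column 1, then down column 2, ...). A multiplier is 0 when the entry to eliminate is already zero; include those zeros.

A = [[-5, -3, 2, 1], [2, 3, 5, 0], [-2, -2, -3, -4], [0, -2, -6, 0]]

multipliers: -2/5, 2/5, 0, -4/9, -10/9, -4/11

Forward elimination:
R2 <- R2 - (-2/5)*R1:  [    0   9/5  29/5   2/5 ]
R3 <- R3 - (2/5)*R1:  [     0   -4/5  -19/5  -22/5 ]
R4: entry in column 1 is already 0 -> m_{41} = 0 (no row operation needed)
R3 <- R3 - (-4/9)*R2:  [     0      0  -11/9  -38/9 ]
R4 <- R4 - (-10/9)*R2:  [   0    0  4/9  4/9 ]
R4 <- R4 - (-4/11)*R3:  [      0       0       0  -12/11 ]
Multipliers (in order of application): m_{21} = -2/5, m_{31} = 2/5, m_{41} = 0, m_{32} = -4/9, m_{42} = -10/9, m_{43} = -4/11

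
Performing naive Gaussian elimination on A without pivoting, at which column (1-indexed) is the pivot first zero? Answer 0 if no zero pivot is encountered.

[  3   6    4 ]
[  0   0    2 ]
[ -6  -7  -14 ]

Naive forward elimination:
R3 <- R3 - (-2)*R1:  [  0   5  -6 ]
Matrix at this point:
[ 3  6   4 ]
[ 0  0   2 ]
[ 0  5  -6 ]
Pivot entry (2,2) is zero but row 3 has 5 in column 2 -> naive elimination stops; a row interchange (e.g. R2 <-> R3) would be required here.

first zero-pivot column = 2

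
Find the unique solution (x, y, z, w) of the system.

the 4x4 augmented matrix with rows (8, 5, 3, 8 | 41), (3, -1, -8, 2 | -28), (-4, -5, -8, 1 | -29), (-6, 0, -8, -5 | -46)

(-1, 1, 4, 4)

Forward elimination on [A|b]:
R2 <- R2 - (3/8)*R1:  [      0   -23/8   -73/8      -1  -347/8 ]
R3 <- R3 - (-1/2)*R1:  [     0   -5/2  -13/2      5  -17/2 ]
R4 <- R4 - (-3/4)*R1:  [     0   15/4  -23/4      1  -61/4 ]
R3 <- R3 - (20/23)*R2:  [      0       0   33/23  135/23  672/23 ]
R4 <- R4 - (-30/23)*R2:  [        0         0   -406/23     -7/23  -1652/23 ]
R4 <- R4 - (-406/33)*R3:  [       0        0        0   791/11  3164/11 ]
Row echelon form:
[ 8      5      3       8  |       41 ]
[ 0  -23/8  -73/8      -1  |   -347/8 ]
[ 0      0  33/23  135/23  |   672/23 ]
[ 0      0      0  791/11  |  3164/11 ]
Back-substitution:
w = (3164/11) / (791/11) = 4
z = (672/23 - (135/23)*(4)) / (33/23) = 4
y = (-347/8 - (-73/8)*(4) - (-1)*(4)) / (-23/8) = 1
x = (41 - (5)*(1) - (3)*(4) - (8)*(4)) / 8 = -1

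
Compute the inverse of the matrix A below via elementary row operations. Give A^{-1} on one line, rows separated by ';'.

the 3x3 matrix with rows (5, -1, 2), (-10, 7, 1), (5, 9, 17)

inverse = [22/25 7/25 -3/25; 7/5 3/5 -1/5; -1 -2/5 1/5]

Gauss-Jordan on [A | I]:
R1 <- (1/5)*R1:  [    1  -1/5   2/5  |   1/5     0     0 ]
R2 <- R2 - (-10)*R1:  [ 0  5  5  |  2  1  0 ]
R3 <- R3 - (5)*R1:  [  0  10  15  |  -1   0   1 ]
R2 <- (1/5)*R2:  [   0    1    1  |  2/5  1/5    0 ]
R1 <- R1 - (-1/5)*R2:  [    1     0   3/5  |  7/25  1/25     0 ]
R3 <- R3 - (10)*R2:  [  0   0   5  |  -5  -2   1 ]
R3 <- (1/5)*R3:  [    0     0     1  |    -1  -2/5   1/5 ]
R1 <- R1 - (3/5)*R3:  [     1      0      0  |  22/25   7/25  -3/25 ]
R2 <- R2 - (1)*R3:  [    0     1     0  |   7/5   3/5  -1/5 ]
Right block of [I | A^{-1}] is the inverse:
[ 22/25  7/25  -3/25 ]
[   7/5   3/5   -1/5 ]
[    -1  -2/5    1/5 ]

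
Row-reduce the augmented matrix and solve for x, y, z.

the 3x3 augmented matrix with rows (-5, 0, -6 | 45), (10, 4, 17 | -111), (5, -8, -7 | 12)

Forward elimination on [A|b]:
R2 <- R2 - (-2)*R1:  [   0    4    5  -21 ]
R3 <- R3 - (-1)*R1:  [   0   -8  -13   57 ]
R3 <- R3 - (-2)*R2:  [  0   0  -3  15 ]
Row echelon form:
[ -5  0  -6  |   45 ]
[  0  4   5  |  -21 ]
[  0  0  -3  |   15 ]
Back-substitution:
z = (15) / -3 = -5
y = (-21 - (5)*(-5)) / 4 = 1
x = (45 - (-6)*(-5)) / -5 = -3

(-3, 1, -5)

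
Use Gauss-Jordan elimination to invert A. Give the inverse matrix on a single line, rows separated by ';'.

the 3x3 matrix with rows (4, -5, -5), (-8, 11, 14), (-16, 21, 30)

Gauss-Jordan on [A | I]:
R1 <- (1/4)*R1:  [    1  -5/4  -5/4  |   1/4     0     0 ]
R2 <- R2 - (-8)*R1:  [ 0  1  4  |  2  1  0 ]
R3 <- R3 - (-16)*R1:  [  0   1  10  |   4   0   1 ]
R1 <- R1 - (-5/4)*R2:  [    1     0  15/4  |  11/4   5/4     0 ]
R3 <- R3 - (1)*R2:  [  0   0   6  |   2  -1   1 ]
R3 <- (1/6)*R3:  [    0     0     1  |   1/3  -1/6   1/6 ]
R1 <- R1 - (15/4)*R3:  [    1     0     0  |   3/2  15/8  -5/8 ]
R2 <- R2 - (4)*R3:  [    0     1     0  |   2/3   5/3  -2/3 ]
Right block of [I | A^{-1}] is the inverse:
[ 3/2  15/8  -5/8 ]
[ 2/3   5/3  -2/3 ]
[ 1/3  -1/6   1/6 ]

inverse = [3/2 15/8 -5/8; 2/3 5/3 -2/3; 1/3 -1/6 1/6]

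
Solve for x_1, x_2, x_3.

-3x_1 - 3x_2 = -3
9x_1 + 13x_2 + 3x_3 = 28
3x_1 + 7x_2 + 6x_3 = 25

(-3, 4, 1)

Forward elimination on [A|b]:
R2 <- R2 - (-3)*R1:  [  0   4   3  19 ]
R3 <- R3 - (-1)*R1:  [  0   4   6  22 ]
R3 <- R3 - (1)*R2:  [ 0  0  3  3 ]
Row echelon form:
[ -3  -3  0  |  -3 ]
[  0   4  3  |  19 ]
[  0   0  3  |   3 ]
Back-substitution:
x_3 = (3) / 3 = 1
x_2 = (19 - (3)*(1)) / 4 = 4
x_1 = (-3 - (-3)*(4)) / -3 = -3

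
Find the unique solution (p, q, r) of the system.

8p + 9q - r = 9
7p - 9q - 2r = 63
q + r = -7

Forward elimination on [A|b]:
R2 <- R2 - (7/8)*R1:  [      0  -135/8    -9/8   441/8 ]
R3 <- R3 - (-8/135)*R2:  [      0       0   14/15  -56/15 ]
Row echelon form:
[ 8       9     -1  |       9 ]
[ 0  -135/8   -9/8  |   441/8 ]
[ 0       0  14/15  |  -56/15 ]
Back-substitution:
r = (-56/15) / (14/15) = -4
q = (441/8 - (-9/8)*(-4)) / (-135/8) = -3
p = (9 - (9)*(-3) - (-1)*(-4)) / 8 = 4

(4, -3, -4)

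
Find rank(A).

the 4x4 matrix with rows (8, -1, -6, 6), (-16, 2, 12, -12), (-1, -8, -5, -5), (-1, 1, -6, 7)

rank(A) = 3

Row reduction:
R2 <- R2 - (-2)*R1:  [ 0  0  0  0 ]
R3 <- R3 - (-1/8)*R1:  [     0  -65/8  -23/4  -17/4 ]
R4 <- R4 - (-1/8)*R1:  [     0    7/8  -27/4   31/4 ]
R2 <-> R3   (pivot in column 2 was zero)
[ 8     -1     -6      6 ]
[ 0  -65/8  -23/4  -17/4 ]
[ 0      0      0      0 ]
[ 0    7/8  -27/4   31/4 ]
R4 <- R4 - (-7/65)*R2:  [       0        0  -479/65   474/65 ]
R3 <-> R4   (pivot in column 3 was zero)
[ 8     -1       -6       6 ]
[ 0  -65/8    -23/4   -17/4 ]
[ 0      0  -479/65  474/65 ]
[ 0      0        0       0 ]
Row echelon form:
[ 8     -1       -6       6 ]
[ 0  -65/8    -23/4   -17/4 ]
[ 0      0  -479/65  474/65 ]
[ 0      0        0       0 ]
Nonzero rows / pivot columns: 3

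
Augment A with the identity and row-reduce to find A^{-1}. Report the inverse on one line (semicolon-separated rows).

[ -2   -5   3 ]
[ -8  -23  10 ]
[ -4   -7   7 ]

inverse = [91/6 -7/3 -19/6; -8/3 1/3 2/3; 6 -1 -1]

Gauss-Jordan on [A | I]:
R1 <- (1/-2)*R1:  [    1   5/2  -3/2  |  -1/2     0     0 ]
R2 <- R2 - (-8)*R1:  [  0  -3  -2  |  -4   1   0 ]
R3 <- R3 - (-4)*R1:  [  0   3   1  |  -2   0   1 ]
R2 <- (1/-3)*R2:  [    0     1   2/3  |   4/3  -1/3     0 ]
R1 <- R1 - (5/2)*R2:  [     1      0  -19/6  |  -23/6    5/6      0 ]
R3 <- R3 - (3)*R2:  [  0   0  -1  |  -6   1   1 ]
R3 <- (1/-1)*R3:  [  0   0   1  |   6  -1  -1 ]
R1 <- R1 - (-19/6)*R3:  [     1      0      0  |   91/6   -7/3  -19/6 ]
R2 <- R2 - (2/3)*R3:  [    0     1     0  |  -8/3   1/3   2/3 ]
Right block of [I | A^{-1}] is the inverse:
[ 91/6  -7/3  -19/6 ]
[ -8/3   1/3    2/3 ]
[    6    -1     -1 ]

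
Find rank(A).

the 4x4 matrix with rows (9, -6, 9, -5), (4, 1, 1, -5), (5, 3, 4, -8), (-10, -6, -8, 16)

rank(A) = 3

Row reduction:
R2 <- R2 - (4/9)*R1:  [     0   11/3     -3  -25/9 ]
R3 <- R3 - (5/9)*R1:  [     0   19/3     -1  -47/9 ]
R4 <- R4 - (-10/9)*R1:  [     0  -38/3      2   94/9 ]
R3 <- R3 - (19/11)*R2:  [      0       0   46/11  -14/33 ]
R4 <- R4 - (-38/11)*R2:  [      0       0  -92/11   28/33 ]
R4 <- R4 - (-2)*R3:  [ 0  0  0  0 ]
Row echelon form:
[ 9    -6      9      -5 ]
[ 0  11/3     -3   -25/9 ]
[ 0     0  46/11  -14/33 ]
[ 0     0      0       0 ]
Nonzero rows / pivot columns: 3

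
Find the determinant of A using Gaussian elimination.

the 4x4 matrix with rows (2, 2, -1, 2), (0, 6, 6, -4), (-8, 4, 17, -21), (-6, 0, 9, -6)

Forward elimination:
R3 <- R3 - (-4)*R1:  [   0   12   13  -13 ]
R4 <- R4 - (-3)*R1:  [ 0  6  6  0 ]
R3 <- R3 - (2)*R2:  [  0   0   1  -5 ]
R4 <- R4 - (1)*R2:  [ 0  0  0  4 ]
Upper-triangular form:
[ 2  2  -1   2 ]
[ 0  6   6  -4 ]
[ 0  0   1  -5 ]
[ 0  0   0   4 ]
det(A) = (-1)^0 * (2) * (6) * (1) * (4) = 48  (0 row swaps -> sign +1)

det(A) = 48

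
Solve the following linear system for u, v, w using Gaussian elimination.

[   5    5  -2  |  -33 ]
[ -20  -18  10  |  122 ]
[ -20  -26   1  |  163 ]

Forward elimination on [A|b]:
R2 <- R2 - (-4)*R1:  [   0    2    2  -10 ]
R3 <- R3 - (-4)*R1:  [  0  -6  -7  31 ]
R3 <- R3 - (-3)*R2:  [  0   0  -1   1 ]
Row echelon form:
[ 5  5  -2  |  -33 ]
[ 0  2   2  |  -10 ]
[ 0  0  -1  |    1 ]
Back-substitution:
w = (1) / -1 = -1
v = (-10 - (2)*(-1)) / 2 = -4
u = (-33 - (5)*(-4) - (-2)*(-1)) / 5 = -3

(-3, -4, -1)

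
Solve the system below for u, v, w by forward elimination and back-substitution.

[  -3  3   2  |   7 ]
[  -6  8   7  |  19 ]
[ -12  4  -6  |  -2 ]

(-4, -5, 5)

Forward elimination on [A|b]:
R2 <- R2 - (2)*R1:  [ 0  2  3  5 ]
R3 <- R3 - (4)*R1:  [   0   -8  -14  -30 ]
R3 <- R3 - (-4)*R2:  [   0    0   -2  -10 ]
Row echelon form:
[ -3  3   2  |    7 ]
[  0  2   3  |    5 ]
[  0  0  -2  |  -10 ]
Back-substitution:
w = (-10) / -2 = 5
v = (5 - (3)*(5)) / 2 = -5
u = (7 - (3)*(-5) - (2)*(5)) / -3 = -4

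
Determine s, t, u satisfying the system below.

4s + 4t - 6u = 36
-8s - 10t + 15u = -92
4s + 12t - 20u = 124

(-1, 4, -4)

Forward elimination on [A|b]:
R2 <- R2 - (-2)*R1:  [   0   -2    3  -20 ]
R3 <- R3 - (1)*R1:  [   0    8  -14   88 ]
R3 <- R3 - (-4)*R2:  [  0   0  -2   8 ]
Row echelon form:
[ 4   4  -6  |   36 ]
[ 0  -2   3  |  -20 ]
[ 0   0  -2  |    8 ]
Back-substitution:
u = (8) / -2 = -4
t = (-20 - (3)*(-4)) / -2 = 4
s = (36 - (4)*(4) - (-6)*(-4)) / 4 = -1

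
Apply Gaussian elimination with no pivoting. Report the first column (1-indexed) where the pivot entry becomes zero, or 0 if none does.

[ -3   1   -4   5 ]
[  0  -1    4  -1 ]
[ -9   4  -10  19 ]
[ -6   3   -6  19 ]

first zero-pivot column = 0

Naive forward elimination:
R3 <- R3 - (3)*R1:  [ 0  1  2  4 ]
R4 <- R4 - (2)*R1:  [ 0  1  2  9 ]
R3 <- R3 - (-1)*R2:  [ 0  0  6  3 ]
R4 <- R4 - (-1)*R2:  [ 0  0  6  8 ]
R4 <- R4 - (1)*R3:  [ 0  0  0  5 ]
All pivots nonzero; naive elimination completes without hitting a zero pivot.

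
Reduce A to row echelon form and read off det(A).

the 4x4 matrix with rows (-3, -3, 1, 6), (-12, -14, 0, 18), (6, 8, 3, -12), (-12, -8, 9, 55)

det(A) = 6

Forward elimination:
R2 <- R2 - (4)*R1:  [  0  -2  -4  -6 ]
R3 <- R3 - (-2)*R1:  [ 0  2  5  0 ]
R4 <- R4 - (4)*R1:  [  0   4   5  31 ]
R3 <- R3 - (-1)*R2:  [  0   0   1  -6 ]
R4 <- R4 - (-2)*R2:  [  0   0  -3  19 ]
R4 <- R4 - (-3)*R3:  [ 0  0  0  1 ]
Upper-triangular form:
[ -3  -3   1   6 ]
[  0  -2  -4  -6 ]
[  0   0   1  -6 ]
[  0   0   0   1 ]
det(A) = (-1)^0 * (-3) * (-2) * (1) * (1) = 6  (0 row swaps -> sign +1)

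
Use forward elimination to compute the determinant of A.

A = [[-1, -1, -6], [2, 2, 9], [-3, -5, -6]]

Forward elimination:
R2 <- R2 - (-2)*R1:  [  0   0  -3 ]
R3 <- R3 - (3)*R1:  [  0  -2  12 ]
R2 <-> R3   (pivot in column 2 was zero)
[ -1  -1  -6 ]
[  0  -2  12 ]
[  0   0  -3 ]
Upper-triangular form:
[ -1  -1  -6 ]
[  0  -2  12 ]
[  0   0  -3 ]
det(A) = (-1)^1 * (-1) * (-2) * (-3) = 6  (1 row swap -> sign -1)

det(A) = 6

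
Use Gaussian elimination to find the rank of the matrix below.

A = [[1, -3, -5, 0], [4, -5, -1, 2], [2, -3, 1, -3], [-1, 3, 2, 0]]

Row reduction:
R2 <- R2 - (4)*R1:  [  0   7  19   2 ]
R3 <- R3 - (2)*R1:  [  0   3  11  -3 ]
R4 <- R4 - (-1)*R1:  [  0   0  -3   0 ]
R3 <- R3 - (3/7)*R2:  [     0      0   20/7  -27/7 ]
R4 <- R4 - (-21/20)*R3:  [      0       0       0  -81/20 ]
Row echelon form:
[ 1  -3    -5       0 ]
[ 0   7    19       2 ]
[ 0   0  20/7   -27/7 ]
[ 0   0     0  -81/20 ]
Nonzero rows / pivot columns: 4

rank(A) = 4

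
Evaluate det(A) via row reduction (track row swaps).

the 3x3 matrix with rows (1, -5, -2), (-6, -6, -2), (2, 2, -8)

Forward elimination:
R2 <- R2 - (-6)*R1:  [   0  -36  -14 ]
R3 <- R3 - (2)*R1:  [  0  12  -4 ]
R3 <- R3 - (-1/3)*R2:  [     0      0  -26/3 ]
Upper-triangular form:
[ 1   -5     -2 ]
[ 0  -36    -14 ]
[ 0    0  -26/3 ]
det(A) = (-1)^0 * (1) * (-36) * (-26/3) = 312  (0 row swaps -> sign +1)

det(A) = 312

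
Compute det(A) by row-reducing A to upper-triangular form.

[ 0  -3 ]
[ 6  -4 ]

Forward elimination:
R1 <-> R2   (pivot in column 1 was zero)
[ 6  -4 ]
[ 0  -3 ]
Upper-triangular form:
[ 6  -4 ]
[ 0  -3 ]
det(A) = (-1)^1 * (6) * (-3) = 18  (1 row swap -> sign -1)

det(A) = 18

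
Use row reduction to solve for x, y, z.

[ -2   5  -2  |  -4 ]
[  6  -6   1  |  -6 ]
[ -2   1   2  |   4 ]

Forward elimination on [A|b]:
R2 <- R2 - (-3)*R1:  [   0    9   -5  -18 ]
R3 <- R3 - (1)*R1:  [  0  -4   4   8 ]
R3 <- R3 - (-4/9)*R2:  [    0     0  16/9     0 ]
Row echelon form:
[ -2  5    -2  |   -4 ]
[  0  9    -5  |  -18 ]
[  0  0  16/9  |    0 ]
Back-substitution:
z = (0) / (16/9) = 0
y = (-18 - (-5)*(0)) / 9 = -2
x = (-4 - (5)*(-2) - (-2)*(0)) / -2 = -3

(-3, -2, 0)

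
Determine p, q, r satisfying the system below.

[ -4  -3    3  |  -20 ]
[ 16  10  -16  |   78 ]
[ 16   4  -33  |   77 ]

Forward elimination on [A|b]:
R2 <- R2 - (-4)*R1:  [  0  -2  -4  -2 ]
R3 <- R3 - (-4)*R1:  [   0   -8  -21   -3 ]
R3 <- R3 - (4)*R2:  [  0   0  -5   5 ]
Row echelon form:
[ -4  -3   3  |  -20 ]
[  0  -2  -4  |   -2 ]
[  0   0  -5  |    5 ]
Back-substitution:
r = (5) / -5 = -1
q = (-2 - (-4)*(-1)) / -2 = 3
p = (-20 - (-3)*(3) - (3)*(-1)) / -4 = 2

(2, 3, -1)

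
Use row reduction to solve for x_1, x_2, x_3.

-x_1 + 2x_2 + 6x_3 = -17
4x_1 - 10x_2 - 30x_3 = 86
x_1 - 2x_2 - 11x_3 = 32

(-1, 0, -3)

Forward elimination on [A|b]:
R2 <- R2 - (-4)*R1:  [  0  -2  -6  18 ]
R3 <- R3 - (-1)*R1:  [  0   0  -5  15 ]
Row echelon form:
[ -1   2   6  |  -17 ]
[  0  -2  -6  |   18 ]
[  0   0  -5  |   15 ]
Back-substitution:
x_3 = (15) / -5 = -3
x_2 = (18 - (-6)*(-3)) / -2 = 0
x_1 = (-17 - (2)*(0) - (6)*(-3)) / -1 = -1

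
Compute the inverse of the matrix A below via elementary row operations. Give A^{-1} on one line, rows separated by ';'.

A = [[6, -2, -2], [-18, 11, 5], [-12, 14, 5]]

Gauss-Jordan on [A | I]:
R1 <- (1/6)*R1:  [    1  -1/3  -1/3  |   1/6     0     0 ]
R2 <- R2 - (-18)*R1:  [  0   5  -1  |   3   1   0 ]
R3 <- R3 - (-12)*R1:  [  0  10   1  |   2   0   1 ]
R2 <- (1/5)*R2:  [    0     1  -1/5  |   3/5   1/5     0 ]
R1 <- R1 - (-1/3)*R2:  [     1      0   -2/5  |  11/30   1/15      0 ]
R3 <- R3 - (10)*R2:  [  0   0   3  |  -4  -2   1 ]
R3 <- (1/3)*R3:  [    0     0     1  |  -4/3  -2/3   1/3 ]
R1 <- R1 - (-2/5)*R3:  [    1     0     0  |  -1/6  -1/5  2/15 ]
R2 <- R2 - (-1/5)*R3:  [    0     1     0  |   1/3  1/15  1/15 ]
Right block of [I | A^{-1}] is the inverse:
[ -1/6  -1/5  2/15 ]
[  1/3  1/15  1/15 ]
[ -4/3  -2/3   1/3 ]

inverse = [-1/6 -1/5 2/15; 1/3 1/15 1/15; -4/3 -2/3 1/3]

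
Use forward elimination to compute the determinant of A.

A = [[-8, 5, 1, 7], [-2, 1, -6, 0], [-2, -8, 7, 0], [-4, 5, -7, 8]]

Forward elimination:
R2 <- R2 - (1/4)*R1:  [     0   -1/4  -25/4   -7/4 ]
R3 <- R3 - (1/4)*R1:  [     0  -37/4   27/4   -7/4 ]
R4 <- R4 - (1/2)*R1:  [     0    5/2  -15/2    9/2 ]
R3 <- R3 - (37)*R2:  [   0    0  238   63 ]
R4 <- R4 - (-10)*R2:  [   0    0  -70  -13 ]
R4 <- R4 - (-5/17)*R3:  [     0      0      0  94/17 ]
Upper-triangular form:
[ -8     5      1      7 ]
[  0  -1/4  -25/4   -7/4 ]
[  0     0    238     63 ]
[  0     0      0  94/17 ]
det(A) = (-1)^0 * (-8) * (-1/4) * (238) * (94/17) = 2632  (0 row swaps -> sign +1)

det(A) = 2632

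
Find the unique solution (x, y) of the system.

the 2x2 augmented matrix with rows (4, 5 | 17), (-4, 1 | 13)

(-2, 5)

Forward elimination on [A|b]:
R2 <- R2 - (-1)*R1:  [  0   6  30 ]
Row echelon form:
[ 4  5  |  17 ]
[ 0  6  |  30 ]
Back-substitution:
y = (30) / 6 = 5
x = (17 - (5)*(5)) / 4 = -2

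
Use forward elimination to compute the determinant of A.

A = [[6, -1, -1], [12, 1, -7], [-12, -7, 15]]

Forward elimination:
R2 <- R2 - (2)*R1:  [  0   3  -5 ]
R3 <- R3 - (-2)*R1:  [  0  -9  13 ]
R3 <- R3 - (-3)*R2:  [  0   0  -2 ]
Upper-triangular form:
[ 6  -1  -1 ]
[ 0   3  -5 ]
[ 0   0  -2 ]
det(A) = (-1)^0 * (6) * (3) * (-2) = -36  (0 row swaps -> sign +1)

det(A) = -36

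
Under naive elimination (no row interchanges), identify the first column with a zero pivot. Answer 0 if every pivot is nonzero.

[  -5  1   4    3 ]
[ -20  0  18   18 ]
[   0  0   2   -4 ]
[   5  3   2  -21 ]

first zero-pivot column = 0

Naive forward elimination:
R2 <- R2 - (4)*R1:  [  0  -4   2   6 ]
R4 <- R4 - (-1)*R1:  [   0    4    6  -18 ]
R4 <- R4 - (-1)*R2:  [   0    0    8  -12 ]
R4 <- R4 - (4)*R3:  [ 0  0  0  4 ]
All pivots nonzero; naive elimination completes without hitting a zero pivot.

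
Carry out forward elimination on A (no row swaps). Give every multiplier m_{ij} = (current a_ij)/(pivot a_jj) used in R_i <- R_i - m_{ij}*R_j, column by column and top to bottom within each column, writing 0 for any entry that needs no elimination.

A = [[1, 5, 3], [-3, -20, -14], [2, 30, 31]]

multipliers: -3, 2, -4

Forward elimination:
R2 <- R2 - (-3)*R1:  [  0  -5  -5 ]
R3 <- R3 - (2)*R1:  [  0  20  25 ]
R3 <- R3 - (-4)*R2:  [ 0  0  5 ]
Multipliers (in order of application): m_{21} = -3, m_{31} = 2, m_{32} = -4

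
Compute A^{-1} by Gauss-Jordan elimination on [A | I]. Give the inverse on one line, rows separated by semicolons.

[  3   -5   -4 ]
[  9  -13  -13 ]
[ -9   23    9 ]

inverse = [91/3 -47/6 13/6; 6 -3/2 1/2; 15 -4 1]

Gauss-Jordan on [A | I]:
R1 <- (1/3)*R1:  [    1  -5/3  -4/3  |   1/3     0     0 ]
R2 <- R2 - (9)*R1:  [  0   2  -1  |  -3   1   0 ]
R3 <- R3 - (-9)*R1:  [  0   8  -3  |   3   0   1 ]
R2 <- (1/2)*R2:  [    0     1  -1/2  |  -3/2   1/2     0 ]
R1 <- R1 - (-5/3)*R2:  [     1      0  -13/6  |  -13/6    5/6      0 ]
R3 <- R3 - (8)*R2:  [  0   0   1  |  15  -4   1 ]
R1 <- R1 - (-13/6)*R3:  [     1      0      0  |   91/3  -47/6   13/6 ]
R2 <- R2 - (-1/2)*R3:  [    0     1     0  |     6  -3/2   1/2 ]
Right block of [I | A^{-1}] is the inverse:
[ 91/3  -47/6  13/6 ]
[    6   -3/2   1/2 ]
[   15     -4     1 ]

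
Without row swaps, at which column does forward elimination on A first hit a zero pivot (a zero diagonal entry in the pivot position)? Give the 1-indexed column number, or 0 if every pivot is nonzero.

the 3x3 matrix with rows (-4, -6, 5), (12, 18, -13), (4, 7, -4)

first zero-pivot column = 2

Naive forward elimination:
R2 <- R2 - (-3)*R1:  [ 0  0  2 ]
R3 <- R3 - (-1)*R1:  [ 0  1  1 ]
Matrix at this point:
[ -4  -6  5 ]
[  0   0  2 ]
[  0   1  1 ]
Pivot entry (2,2) is zero but row 3 has 1 in column 2 -> naive elimination stops; a row interchange (e.g. R2 <-> R3) would be required here.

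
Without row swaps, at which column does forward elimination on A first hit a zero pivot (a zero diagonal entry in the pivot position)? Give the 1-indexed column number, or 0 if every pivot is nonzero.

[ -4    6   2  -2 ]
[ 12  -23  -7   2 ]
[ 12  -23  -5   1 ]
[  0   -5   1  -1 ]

Naive forward elimination:
R2 <- R2 - (-3)*R1:  [  0  -5  -1  -4 ]
R3 <- R3 - (-3)*R1:  [  0  -5   1  -5 ]
R3 <- R3 - (1)*R2:  [  0   0   2  -1 ]
R4 <- R4 - (1)*R2:  [ 0  0  2  3 ]
R4 <- R4 - (1)*R3:  [ 0  0  0  4 ]
All pivots nonzero; naive elimination completes without hitting a zero pivot.

first zero-pivot column = 0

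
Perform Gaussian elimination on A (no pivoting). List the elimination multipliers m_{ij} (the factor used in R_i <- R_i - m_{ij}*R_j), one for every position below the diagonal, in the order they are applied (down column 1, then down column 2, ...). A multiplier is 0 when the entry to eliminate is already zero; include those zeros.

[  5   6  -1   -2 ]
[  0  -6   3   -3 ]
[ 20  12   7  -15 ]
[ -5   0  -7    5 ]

Forward elimination:
R2: entry in column 1 is already 0 -> m_{21} = 0 (no row operation needed)
R3 <- R3 - (4)*R1:  [   0  -12   11   -7 ]
R4 <- R4 - (-1)*R1:  [  0   6  -8   3 ]
R3 <- R3 - (2)*R2:  [  0   0   5  -1 ]
R4 <- R4 - (-1)*R2:  [  0   0  -5   0 ]
R4 <- R4 - (-1)*R3:  [  0   0   0  -1 ]
Multipliers (in order of application): m_{21} = 0, m_{31} = 4, m_{41} = -1, m_{32} = 2, m_{42} = -1, m_{43} = -1

multipliers: 0, 4, -1, 2, -1, -1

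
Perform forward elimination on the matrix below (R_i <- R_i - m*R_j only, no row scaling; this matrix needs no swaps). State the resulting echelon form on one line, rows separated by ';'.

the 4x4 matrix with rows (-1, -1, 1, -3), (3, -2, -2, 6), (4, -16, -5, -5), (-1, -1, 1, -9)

Forward elimination:
R2 <- R2 - (-3)*R1:  [  0  -5   1  -3 ]
R3 <- R3 - (-4)*R1:  [   0  -20   -1  -17 ]
R4 <- R4 - (1)*R1:  [  0   0   0  -6 ]
R3 <- R3 - (4)*R2:  [  0   0  -5  -5 ]
Row echelon form:
[ -1  -1   1  -3 ]
[  0  -5   1  -3 ]
[  0   0  -5  -5 ]
[  0   0   0  -6 ]

REF = [-1 -1 1 -3; 0 -5 1 -3; 0 0 -5 -5; 0 0 0 -6]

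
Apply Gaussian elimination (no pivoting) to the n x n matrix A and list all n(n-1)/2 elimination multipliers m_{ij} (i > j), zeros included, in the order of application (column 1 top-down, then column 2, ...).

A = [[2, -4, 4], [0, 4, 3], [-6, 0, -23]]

multipliers: 0, -3, -3

Forward elimination:
R2: entry in column 1 is already 0 -> m_{21} = 0 (no row operation needed)
R3 <- R3 - (-3)*R1:  [   0  -12  -11 ]
R3 <- R3 - (-3)*R2:  [  0   0  -2 ]
Multipliers (in order of application): m_{21} = 0, m_{31} = -3, m_{32} = -3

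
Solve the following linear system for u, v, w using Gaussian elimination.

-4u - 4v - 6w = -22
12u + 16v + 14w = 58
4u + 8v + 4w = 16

Forward elimination on [A|b]:
R2 <- R2 - (-3)*R1:  [  0   4  -4  -8 ]
R3 <- R3 - (-1)*R1:  [  0   4  -2  -6 ]
R3 <- R3 - (1)*R2:  [ 0  0  2  2 ]
Row echelon form:
[ -4  -4  -6  |  -22 ]
[  0   4  -4  |   -8 ]
[  0   0   2  |    2 ]
Back-substitution:
w = (2) / 2 = 1
v = (-8 - (-4)*(1)) / 4 = -1
u = (-22 - (-4)*(-1) - (-6)*(1)) / -4 = 5

(5, -1, 1)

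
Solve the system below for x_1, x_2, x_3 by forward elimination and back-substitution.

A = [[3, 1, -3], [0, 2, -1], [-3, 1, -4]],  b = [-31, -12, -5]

Forward elimination on [A|b]:
R3 <- R3 - (-1)*R1:  [   0    2   -7  -36 ]
R3 <- R3 - (1)*R2:  [   0    0   -6  -24 ]
Row echelon form:
[ 3  1  -3  |  -31 ]
[ 0  2  -1  |  -12 ]
[ 0  0  -6  |  -24 ]
Back-substitution:
x_3 = (-24) / -6 = 4
x_2 = (-12 - (-1)*(4)) / 2 = -4
x_1 = (-31 - (1)*(-4) - (-3)*(4)) / 3 = -5

(-5, -4, 4)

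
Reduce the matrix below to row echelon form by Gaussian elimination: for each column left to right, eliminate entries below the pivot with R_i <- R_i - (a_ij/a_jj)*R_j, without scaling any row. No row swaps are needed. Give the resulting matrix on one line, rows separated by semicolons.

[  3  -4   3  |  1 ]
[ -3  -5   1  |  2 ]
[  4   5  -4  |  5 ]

Forward elimination:
R2 <- R2 - (-1)*R1:  [  0  -9   4   3 ]
R3 <- R3 - (4/3)*R1:  [    0  31/3    -8  11/3 ]
R3 <- R3 - (-31/27)*R2:  [      0       0  -92/27    64/9 ]
Row echelon form:
[ 3  -4       3  |     1 ]
[ 0  -9       4  |     3 ]
[ 0   0  -92/27  |  64/9 ]

REF = [3 -4 3 1; 0 -9 4 3; 0 0 -92/27 64/9]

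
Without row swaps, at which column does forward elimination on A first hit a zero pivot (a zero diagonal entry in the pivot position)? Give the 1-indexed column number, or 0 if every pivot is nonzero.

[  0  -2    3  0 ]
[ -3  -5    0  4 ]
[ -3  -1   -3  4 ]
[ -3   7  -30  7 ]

Naive forward elimination:
Pivot entry (1,1) is zero but row 2 has -3 in column 1 -> naive elimination stops; a row interchange (e.g. R1 <-> R2) would be required here.

first zero-pivot column = 1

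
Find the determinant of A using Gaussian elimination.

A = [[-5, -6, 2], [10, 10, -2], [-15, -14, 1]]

det(A) = -10

Forward elimination:
R2 <- R2 - (-2)*R1:  [  0  -2   2 ]
R3 <- R3 - (3)*R1:  [  0   4  -5 ]
R3 <- R3 - (-2)*R2:  [  0   0  -1 ]
Upper-triangular form:
[ -5  -6   2 ]
[  0  -2   2 ]
[  0   0  -1 ]
det(A) = (-1)^0 * (-5) * (-2) * (-1) = -10  (0 row swaps -> sign +1)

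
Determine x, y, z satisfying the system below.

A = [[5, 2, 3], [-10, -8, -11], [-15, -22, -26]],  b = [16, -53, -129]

(1, 4, 1)

Forward elimination on [A|b]:
R2 <- R2 - (-2)*R1:  [   0   -4   -5  -21 ]
R3 <- R3 - (-3)*R1:  [   0  -16  -17  -81 ]
R3 <- R3 - (4)*R2:  [ 0  0  3  3 ]
Row echelon form:
[ 5   2   3  |   16 ]
[ 0  -4  -5  |  -21 ]
[ 0   0   3  |    3 ]
Back-substitution:
z = (3) / 3 = 1
y = (-21 - (-5)*(1)) / -4 = 4
x = (16 - (2)*(4) - (3)*(1)) / 5 = 1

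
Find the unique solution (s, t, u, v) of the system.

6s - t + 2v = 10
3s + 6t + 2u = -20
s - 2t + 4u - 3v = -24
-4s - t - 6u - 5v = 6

(0, -2, -4, 4)

Forward elimination on [A|b]:
R2 <- R2 - (1/2)*R1:  [    0  13/2     2    -1   -25 ]
R3 <- R3 - (1/6)*R1:  [     0  -11/6      4  -10/3  -77/3 ]
R4 <- R4 - (-2/3)*R1:  [     0   -5/3     -6  -11/3   38/3 ]
R3 <- R3 - (-11/39)*R2:  [        0         0    178/39    -47/13  -1276/39 ]
R4 <- R4 - (-10/39)*R2:  [       0        0  -214/39   -51/13   244/39 ]
R4 <- R4 - (-107/89)*R3:  [        0         0         0   -736/89  -2944/89 ]
Row echelon form:
[ 6    -1       0        2  |        10 ]
[ 0  13/2       2       -1  |       -25 ]
[ 0     0  178/39   -47/13  |  -1276/39 ]
[ 0     0       0  -736/89  |  -2944/89 ]
Back-substitution:
v = (-2944/89) / (-736/89) = 4
u = (-1276/39 - (-47/13)*(4)) / (178/39) = -4
t = (-25 - (2)*(-4) - (-1)*(4)) / (13/2) = -2
s = (10 - (-1)*(-2) - (2)*(4)) / 6 = 0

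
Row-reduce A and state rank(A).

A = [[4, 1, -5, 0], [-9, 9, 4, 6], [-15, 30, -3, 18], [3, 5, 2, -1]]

Row reduction:
R2 <- R2 - (-9/4)*R1:  [     0   45/4  -29/4      6 ]
R3 <- R3 - (-15/4)*R1:  [     0  135/4  -87/4     18 ]
R4 <- R4 - (3/4)*R1:  [    0  17/4  23/4    -1 ]
R3 <- R3 - (3)*R2:  [ 0  0  0  0 ]
R4 <- R4 - (17/45)*R2:  [      0       0  382/45  -49/15 ]
R3 <-> R4   (pivot in column 3 was zero)
[ 4     1      -5       0 ]
[ 0  45/4   -29/4       6 ]
[ 0     0  382/45  -49/15 ]
[ 0     0       0       0 ]
Row echelon form:
[ 4     1      -5       0 ]
[ 0  45/4   -29/4       6 ]
[ 0     0  382/45  -49/15 ]
[ 0     0       0       0 ]
Nonzero rows / pivot columns: 3

rank(A) = 3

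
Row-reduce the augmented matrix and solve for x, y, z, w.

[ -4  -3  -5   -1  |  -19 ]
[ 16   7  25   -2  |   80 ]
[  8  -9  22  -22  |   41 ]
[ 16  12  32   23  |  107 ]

(4, -1, 1, 1)

Forward elimination on [A|b]:
R2 <- R2 - (-4)*R1:  [  0  -5   5  -6   4 ]
R3 <- R3 - (-2)*R1:  [   0  -15   12  -24    3 ]
R4 <- R4 - (-4)*R1:  [  0   0  12  19  31 ]
R3 <- R3 - (3)*R2:  [  0   0  -3  -6  -9 ]
R4 <- R4 - (-4)*R3:  [  0   0   0  -5  -5 ]
Row echelon form:
[ -4  -3  -5  -1  |  -19 ]
[  0  -5   5  -6  |    4 ]
[  0   0  -3  -6  |   -9 ]
[  0   0   0  -5  |   -5 ]
Back-substitution:
w = (-5) / -5 = 1
z = (-9 - (-6)*(1)) / -3 = 1
y = (4 - (5)*(1) - (-6)*(1)) / -5 = -1
x = (-19 - (-3)*(-1) - (-5)*(1) - (-1)*(1)) / -4 = 4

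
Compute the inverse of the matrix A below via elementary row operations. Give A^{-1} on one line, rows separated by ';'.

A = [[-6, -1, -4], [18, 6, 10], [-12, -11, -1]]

inverse = [-52/9 -43/18 -7/9; 17/3 7/3 2/3; 7 3 1]

Gauss-Jordan on [A | I]:
R1 <- (1/-6)*R1:  [    1   1/6   2/3  |  -1/6     0     0 ]
R2 <- R2 - (18)*R1:  [  0   3  -2  |   3   1   0 ]
R3 <- R3 - (-12)*R1:  [  0  -9   7  |  -2   0   1 ]
R2 <- (1/3)*R2:  [    0     1  -2/3  |     1   1/3     0 ]
R1 <- R1 - (1/6)*R2:  [     1      0    7/9  |   -1/3  -1/18      0 ]
R3 <- R3 - (-9)*R2:  [ 0  0  1  |  7  3  1 ]
R1 <- R1 - (7/9)*R3:  [      1       0       0  |   -52/9  -43/18    -7/9 ]
R2 <- R2 - (-2/3)*R3:  [    0     1     0  |  17/3   7/3   2/3 ]
Right block of [I | A^{-1}] is the inverse:
[ -52/9  -43/18  -7/9 ]
[  17/3     7/3   2/3 ]
[     7       3     1 ]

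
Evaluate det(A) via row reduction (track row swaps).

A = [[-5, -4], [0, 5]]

Forward elimination:
Upper-triangular form:
[ -5  -4 ]
[  0   5 ]
det(A) = (-1)^0 * (-5) * (5) = -25  (0 row swaps -> sign +1)

det(A) = -25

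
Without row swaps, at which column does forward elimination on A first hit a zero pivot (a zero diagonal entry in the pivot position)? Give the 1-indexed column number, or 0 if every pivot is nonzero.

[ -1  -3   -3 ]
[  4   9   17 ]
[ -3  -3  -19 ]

Naive forward elimination:
R2 <- R2 - (-4)*R1:  [  0  -3   5 ]
R3 <- R3 - (3)*R1:  [   0    6  -10 ]
R3 <- R3 - (-2)*R2:  [ 0  0  0 ]
Matrix at this point:
[ -1  -3  -3 ]
[  0  -3   5 ]
[  0   0   0 ]
Pivot entry (3,3) in the last row is zero and there are no rows below to swap with -> zero pivot in column 3 (A is singular).

first zero-pivot column = 3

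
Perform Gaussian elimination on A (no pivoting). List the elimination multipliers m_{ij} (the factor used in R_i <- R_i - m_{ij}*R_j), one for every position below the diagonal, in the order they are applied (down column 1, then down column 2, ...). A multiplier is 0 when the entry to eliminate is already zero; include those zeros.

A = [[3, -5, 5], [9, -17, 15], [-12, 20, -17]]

Forward elimination:
R2 <- R2 - (3)*R1:  [  0  -2   0 ]
R3 <- R3 - (-4)*R1:  [ 0  0  3 ]
R3: entry in column 2 is already 0 -> m_{32} = 0 (no row operation needed)
Multipliers (in order of application): m_{21} = 3, m_{31} = -4, m_{32} = 0

multipliers: 3, -4, 0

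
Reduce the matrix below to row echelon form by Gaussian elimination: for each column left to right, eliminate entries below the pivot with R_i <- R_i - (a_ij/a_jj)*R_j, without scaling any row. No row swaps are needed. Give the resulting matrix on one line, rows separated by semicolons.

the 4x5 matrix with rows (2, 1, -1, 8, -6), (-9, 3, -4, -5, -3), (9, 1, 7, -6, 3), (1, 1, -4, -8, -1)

Forward elimination:
R2 <- R2 - (-9/2)*R1:  [     0   15/2  -17/2     31    -30 ]
R3 <- R3 - (9/2)*R1:  [    0  -7/2  23/2   -42    30 ]
R4 <- R4 - (1/2)*R1:  [    0   1/2  -7/2   -12     2 ]
R3 <- R3 - (-7/15)*R2:  [       0        0   113/15  -413/15       16 ]
R4 <- R4 - (1/15)*R2:  [       0        0   -44/15  -211/15        4 ]
R4 <- R4 - (-44/113)*R3:  [         0          0          0  -2801/113   1156/113 ]
Row echelon form:
[ 2     1      -1          8        -6 ]
[ 0  15/2   -17/2         31       -30 ]
[ 0     0  113/15    -413/15        16 ]
[ 0     0       0  -2801/113  1156/113 ]

REF = [2 1 -1 8 -6; 0 15/2 -17/2 31 -30; 0 0 113/15 -413/15 16; 0 0 0 -2801/113 1156/113]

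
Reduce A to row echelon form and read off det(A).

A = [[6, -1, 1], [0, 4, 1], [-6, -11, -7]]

det(A) = -72

Forward elimination:
R3 <- R3 - (-1)*R1:  [   0  -12   -6 ]
R3 <- R3 - (-3)*R2:  [  0   0  -3 ]
Upper-triangular form:
[ 6  -1   1 ]
[ 0   4   1 ]
[ 0   0  -3 ]
det(A) = (-1)^0 * (6) * (4) * (-3) = -72  (0 row swaps -> sign +1)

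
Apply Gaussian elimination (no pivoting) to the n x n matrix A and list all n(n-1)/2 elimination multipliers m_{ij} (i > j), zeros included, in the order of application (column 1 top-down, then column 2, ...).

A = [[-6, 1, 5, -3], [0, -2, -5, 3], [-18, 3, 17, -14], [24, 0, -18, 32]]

multipliers: 0, 3, -4, 0, -2, -4

Forward elimination:
R2: entry in column 1 is already 0 -> m_{21} = 0 (no row operation needed)
R3 <- R3 - (3)*R1:  [  0   0   2  -5 ]
R4 <- R4 - (-4)*R1:  [  0   4   2  20 ]
R3: entry in column 2 is already 0 -> m_{32} = 0 (no row operation needed)
R4 <- R4 - (-2)*R2:  [  0   0  -8  26 ]
R4 <- R4 - (-4)*R3:  [ 0  0  0  6 ]
Multipliers (in order of application): m_{21} = 0, m_{31} = 3, m_{41} = -4, m_{32} = 0, m_{42} = -2, m_{43} = -4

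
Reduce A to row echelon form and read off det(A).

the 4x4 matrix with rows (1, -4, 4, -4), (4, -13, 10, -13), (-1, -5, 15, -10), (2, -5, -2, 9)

det(A) = -18

Forward elimination:
R2 <- R2 - (4)*R1:  [  0   3  -6   3 ]
R3 <- R3 - (-1)*R1:  [   0   -9   19  -14 ]
R4 <- R4 - (2)*R1:  [   0    3  -10   17 ]
R3 <- R3 - (-3)*R2:  [  0   0   1  -5 ]
R4 <- R4 - (1)*R2:  [  0   0  -4  14 ]
R4 <- R4 - (-4)*R3:  [  0   0   0  -6 ]
Upper-triangular form:
[ 1  -4   4  -4 ]
[ 0   3  -6   3 ]
[ 0   0   1  -5 ]
[ 0   0   0  -6 ]
det(A) = (-1)^0 * (1) * (3) * (1) * (-6) = -18  (0 row swaps -> sign +1)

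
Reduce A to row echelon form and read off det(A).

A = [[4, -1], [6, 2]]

det(A) = 14

Forward elimination:
R2 <- R2 - (3/2)*R1:  [   0  7/2 ]
Upper-triangular form:
[ 4   -1 ]
[ 0  7/2 ]
det(A) = (-1)^0 * (4) * (7/2) = 14  (0 row swaps -> sign +1)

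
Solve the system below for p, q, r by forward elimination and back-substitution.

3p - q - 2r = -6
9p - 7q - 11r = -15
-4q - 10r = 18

Forward elimination on [A|b]:
R2 <- R2 - (3)*R1:  [  0  -4  -5   3 ]
R3 <- R3 - (1)*R2:  [  0   0  -5  15 ]
Row echelon form:
[ 3  -1  -2  |  -6 ]
[ 0  -4  -5  |   3 ]
[ 0   0  -5  |  15 ]
Back-substitution:
r = (15) / -5 = -3
q = (3 - (-5)*(-3)) / -4 = 3
p = (-6 - (-1)*(3) - (-2)*(-3)) / 3 = -3

(-3, 3, -3)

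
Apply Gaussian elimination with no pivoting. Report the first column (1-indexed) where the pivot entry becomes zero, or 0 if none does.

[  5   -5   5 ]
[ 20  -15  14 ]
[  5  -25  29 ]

Naive forward elimination:
R2 <- R2 - (4)*R1:  [  0   5  -6 ]
R3 <- R3 - (1)*R1:  [   0  -20   24 ]
R3 <- R3 - (-4)*R2:  [ 0  0  0 ]
Matrix at this point:
[ 5  -5   5 ]
[ 0   5  -6 ]
[ 0   0   0 ]
Pivot entry (3,3) in the last row is zero and there are no rows below to swap with -> zero pivot in column 3 (A is singular).

first zero-pivot column = 3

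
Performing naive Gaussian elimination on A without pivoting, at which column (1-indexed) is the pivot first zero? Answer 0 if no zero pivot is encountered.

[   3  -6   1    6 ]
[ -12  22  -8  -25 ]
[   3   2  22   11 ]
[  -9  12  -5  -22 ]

first zero-pivot column = 0

Naive forward elimination:
R2 <- R2 - (-4)*R1:  [  0  -2  -4  -1 ]
R3 <- R3 - (1)*R1:  [  0   8  21   5 ]
R4 <- R4 - (-3)*R1:  [  0  -6  -2  -4 ]
R3 <- R3 - (-4)*R2:  [ 0  0  5  1 ]
R4 <- R4 - (3)*R2:  [  0   0  10  -1 ]
R4 <- R4 - (2)*R3:  [  0   0   0  -3 ]
All pivots nonzero; naive elimination completes without hitting a zero pivot.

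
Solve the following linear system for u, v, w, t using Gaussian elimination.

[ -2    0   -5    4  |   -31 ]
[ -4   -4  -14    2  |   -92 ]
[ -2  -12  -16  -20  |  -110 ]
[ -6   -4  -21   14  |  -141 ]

(1, 4, 5, -1)

Forward elimination on [A|b]:
R2 <- R2 - (2)*R1:  [   0   -4   -4   -6  -30 ]
R3 <- R3 - (1)*R1:  [   0  -12  -11  -24  -79 ]
R4 <- R4 - (3)*R1:  [   0   -4   -6    2  -48 ]
R3 <- R3 - (3)*R2:  [  0   0   1  -6  11 ]
R4 <- R4 - (1)*R2:  [   0    0   -2    8  -18 ]
R4 <- R4 - (-2)*R3:  [  0   0   0  -4   4 ]
Row echelon form:
[ -2   0  -5   4  |  -31 ]
[  0  -4  -4  -6  |  -30 ]
[  0   0   1  -6  |   11 ]
[  0   0   0  -4  |    4 ]
Back-substitution:
t = (4) / -4 = -1
w = (11 - (-6)*(-1)) / 1 = 5
v = (-30 - (-4)*(5) - (-6)*(-1)) / -4 = 4
u = (-31 - (-5)*(5) - (4)*(-1)) / -2 = 1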